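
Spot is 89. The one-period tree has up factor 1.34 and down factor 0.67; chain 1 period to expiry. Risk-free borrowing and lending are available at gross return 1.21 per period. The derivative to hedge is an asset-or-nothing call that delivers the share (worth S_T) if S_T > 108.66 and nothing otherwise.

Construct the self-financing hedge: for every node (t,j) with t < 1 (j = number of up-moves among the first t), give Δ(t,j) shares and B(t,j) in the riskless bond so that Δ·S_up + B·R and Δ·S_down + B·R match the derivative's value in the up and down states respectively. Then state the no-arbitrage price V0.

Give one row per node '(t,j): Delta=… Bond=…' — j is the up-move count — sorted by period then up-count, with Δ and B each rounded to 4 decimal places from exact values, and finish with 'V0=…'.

Under the risk-neutral measure, an up-move has probability p* = (R−d)/(u−d) = 0.8060 and values discount at R = 1.21.
Payoff layer (t=1): V(1,0)=0.0000, V(1,1)=119.2600
Node (0,0) S=89.0000: V=(p*·119.2600+(1−p*)·0.0000)/1.21=79.4380; Δ=(119.2600−0.0000)/(119.2600−59.6300)=2.0000; B=V−Δ·S=-98.5620
Root portfolio cost Δ·89+B reproduces V0=79.4380.

(0,0): Delta=2.0000 Bond=-98.5620
V0=79.4380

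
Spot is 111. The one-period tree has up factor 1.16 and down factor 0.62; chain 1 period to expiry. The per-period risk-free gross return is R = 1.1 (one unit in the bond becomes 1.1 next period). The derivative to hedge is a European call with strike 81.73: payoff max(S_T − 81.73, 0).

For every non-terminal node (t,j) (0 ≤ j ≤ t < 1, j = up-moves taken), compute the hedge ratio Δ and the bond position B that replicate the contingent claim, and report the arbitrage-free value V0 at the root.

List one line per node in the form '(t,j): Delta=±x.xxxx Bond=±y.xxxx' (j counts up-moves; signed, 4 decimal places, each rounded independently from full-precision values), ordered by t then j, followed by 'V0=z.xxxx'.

Risk-neutral probability p* = (R−d)/(u−d) = (1.1−0.62)/(1.16−0.62) = 0.8889.
Terminal values V(1,·): V(1,0)=0.0000, V(1,1)=47.0300
  t=0,j=0: stock 111.0000 → up 128.7600 (V=47.0300), down 68.8200 (V=0.0000). Price 38.0040; hedge Δ=0.7846, bond B=-49.0886.
Each (Δ,B) replicates both successor values, so the strategy is self-financing and V0 is arbitrage-free.

(0,0): Delta=0.7846 Bond=-49.0886
V0=38.0040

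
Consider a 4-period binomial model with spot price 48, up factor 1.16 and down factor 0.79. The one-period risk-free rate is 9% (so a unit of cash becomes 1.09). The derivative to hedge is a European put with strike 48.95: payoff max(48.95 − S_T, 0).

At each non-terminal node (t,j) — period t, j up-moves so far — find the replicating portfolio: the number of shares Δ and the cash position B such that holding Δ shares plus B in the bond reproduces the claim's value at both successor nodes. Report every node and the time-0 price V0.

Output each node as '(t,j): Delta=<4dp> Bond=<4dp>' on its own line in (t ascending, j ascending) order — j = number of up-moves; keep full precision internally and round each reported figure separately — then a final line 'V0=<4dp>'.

(0,0): Delta=-0.1914 Bond=10.4142
(1,0): Delta=-0.5962 Bond=26.7002
(1,1): Delta=-0.1271 Bond=7.7701
(2,0): Delta=-1.0000 Bond=41.2002
(2,1): Delta=-0.5320 Bond=26.2806
(2,2): Delta=-0.0628 Bond=4.3134
(3,0): Delta=-1.0000 Bond=44.9083
(3,1): Delta=-1.0000 Bond=44.9083
(3,2): Delta=-0.4577 Bond=24.8514
(3,3): Delta=0.0000 Bond=0.0000
V0=1.2261

The replicating-portfolio and risk-neutral prices coincide; use p* = (1.09−0.79)/(1.16−0.79) = 0.8108 for the latter.
Payoff layer (t=4): V(4,0)=30.2540, V(4,1)=21.4976, V(4,2)=8.6401, V(4,3)=0.0000, V(4,4)=0.0000
  t=3,j=0: stock 23.6659 → up 27.4524 (V=21.4976), down 18.6960 (V=30.2540). Price 21.2424; hedge Δ=-1.0000, bond B=44.9083.
  t=3,j=1: stock 34.7499 → up 40.3099 (V=8.6401), down 27.4524 (V=21.4976). Price 10.1584; hedge Δ=-1.0000, bond B=44.9083.
  t=3,j=2: stock 51.0252 → up 59.1892 (V=0.0000), down 40.3099 (V=8.6401). Price 1.4997; hedge Δ=-0.4577, bond B=24.8514.
  t=3,j=3: stock 74.9230 → up 86.9107 (V=0.0000), down 59.1892 (V=0.0000). Price 0.0000; hedge Δ=0.0000, bond B=0.0000.
  t=2,j=0: stock 29.9568 → up 34.7499 (V=10.1584), down 23.6659 (V=21.2424). Price 11.2434; hedge Δ=-1.0000, bond B=41.2002.
  t=2,j=1: stock 43.9872 → up 51.0252 (V=1.4997), down 34.7499 (V=10.1584). Price 2.8787; hedge Δ=-0.5320, bond B=26.2806.
  t=2,j=2: stock 64.5888 → up 74.9230 (V=0.0000), down 51.0252 (V=1.4997). Price 0.2603; hedge Δ=-0.0628, bond B=4.3134.
  t=1,j=0: stock 37.9200 → up 43.9872 (V=2.8787), down 29.9568 (V=11.2434). Price 4.0929; hedge Δ=-0.5962, bond B=26.7002.
  t=1,j=1: stock 55.6800 → up 64.5888 (V=0.2603), down 43.9872 (V=2.8787). Price 0.6933; hedge Δ=-0.1271, bond B=7.7701.
  t=0,j=0: stock 48.0000 → up 55.6800 (V=0.6933), down 37.9200 (V=4.0929). Price 1.2261; hedge Δ=-0.1914, bond B=10.4142.
Check: Δ(0,0)·S0 + B(0,0) = 1.2261 = V0.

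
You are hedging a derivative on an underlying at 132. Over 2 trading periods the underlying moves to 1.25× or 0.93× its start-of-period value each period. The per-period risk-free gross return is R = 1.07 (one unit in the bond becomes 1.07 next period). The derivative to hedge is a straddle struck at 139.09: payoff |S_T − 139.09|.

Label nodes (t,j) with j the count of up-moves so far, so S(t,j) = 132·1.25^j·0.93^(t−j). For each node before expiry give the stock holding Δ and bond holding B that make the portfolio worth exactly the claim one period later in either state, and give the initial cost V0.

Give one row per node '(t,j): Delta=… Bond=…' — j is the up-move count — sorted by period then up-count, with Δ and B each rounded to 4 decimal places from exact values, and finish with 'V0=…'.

The replicating-portfolio and risk-neutral prices coincide; use p* = (1.07−0.93)/(1.25−0.93) = 0.4375 for the latter.
Payoff layer (t=2): V(2,0)=24.9232, V(2,1)=14.3600, V(2,2)=67.1600
(1,0): S=122.7600. Δ = (V_up−V_dn)/(S_up−S_dn) = (14.3600−24.9232)/(153.4500−114.1668) = -0.2689. V = [p*·14.3600 + (1−p*)·24.9232]/1.07 = 18.9736. B = V − Δ·S = 51.9836.
(1,1): S=165.0000. Δ = (V_up−V_dn)/(S_up−S_dn) = (67.1600−14.3600)/(206.2500−153.4500) = 1.0000. V = [p*·67.1600 + (1−p*)·14.3600]/1.07 = 35.0093. B = V − Δ·S = -129.9907.
(0,0): S=132.0000. Δ = (V_up−V_dn)/(S_up−S_dn) = (35.0093−18.9736)/(165.0000−122.7600) = 0.3796. V = [p*·35.0093 + (1−p*)·18.9736]/1.07 = 24.2890. B = V − Δ·S = -25.8225.
Check: Δ(0,0)·S0 + B(0,0) = 24.2890 = V0.

(0,0): Delta=0.3796 Bond=-25.8225
(1,0): Delta=-0.2689 Bond=51.9836
(1,1): Delta=1.0000 Bond=-129.9907
V0=24.2890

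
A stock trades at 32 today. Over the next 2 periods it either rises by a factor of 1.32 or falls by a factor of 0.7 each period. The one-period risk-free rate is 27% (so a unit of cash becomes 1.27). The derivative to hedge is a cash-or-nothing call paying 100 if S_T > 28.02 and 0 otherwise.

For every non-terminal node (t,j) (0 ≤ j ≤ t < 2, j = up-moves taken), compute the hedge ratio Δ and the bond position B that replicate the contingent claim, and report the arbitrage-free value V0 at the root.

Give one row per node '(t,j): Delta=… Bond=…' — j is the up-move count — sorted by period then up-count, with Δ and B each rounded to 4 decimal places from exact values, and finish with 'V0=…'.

(0,0): Delta=0.3201 Bond=51.3549
(1,0): Delta=7.2005 Bond=-88.9002
(1,1): Delta=0.0000 Bond=78.7402
V0=61.5969

Since d<R<u, set p* = (R−d)/(u−d) = 0.9194; price each node as the discounted p*-expectation of its children.
Terminal values V(2,·): V(2,0)=0.0000, V(2,1)=100.0000, V(2,2)=100.0000
(1,0): S=22.4000. Δ = (V_up−V_dn)/(S_up−S_dn) = (100.0000−0.0000)/(29.5680−15.6800) = 7.2005. V = [p*·100.0000 + (1−p*)·0.0000]/1.27 = 72.3901. B = V − Δ·S = -88.9002.
(1,1): S=42.2400. Δ = (V_up−V_dn)/(S_up−S_dn) = (100.0000−100.0000)/(55.7568−29.5680) = 0.0000. V = [p*·100.0000 + (1−p*)·100.0000]/1.27 = 78.7402. B = V − Δ·S = 78.7402.
(0,0): S=32.0000. Δ = (V_up−V_dn)/(S_up−S_dn) = (78.7402−72.3901)/(42.2400−22.4000) = 0.3201. V = [p*·78.7402 + (1−p*)·72.3901]/1.27 = 61.5969. B = V − Δ·S = 51.3549.
Self-financing check: at every node Δ·S+B equals the discounted successor values.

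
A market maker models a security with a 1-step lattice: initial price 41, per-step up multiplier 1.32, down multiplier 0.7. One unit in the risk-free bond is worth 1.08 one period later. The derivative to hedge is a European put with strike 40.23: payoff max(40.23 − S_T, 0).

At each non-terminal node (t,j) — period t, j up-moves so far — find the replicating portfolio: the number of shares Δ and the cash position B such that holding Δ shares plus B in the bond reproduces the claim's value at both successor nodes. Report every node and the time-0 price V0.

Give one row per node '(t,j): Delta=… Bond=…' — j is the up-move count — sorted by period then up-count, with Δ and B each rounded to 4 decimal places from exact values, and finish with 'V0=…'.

(0,0): Delta=-0.4536 Bond=22.7294
V0=4.1326

Risk-neutral probability p* = (R−d)/(u−d) = (1.08−0.7)/(1.32−0.7) = 0.6129.
Payoff layer (t=1): V(1,0)=11.5300, V(1,1)=0.0000
(0,0): S=41.0000. Δ = (V_up−V_dn)/(S_up−S_dn) = (0.0000−11.5300)/(54.1200−28.7000) = -0.4536. V = [p*·0.0000 + (1−p*)·11.5300]/1.08 = 4.1326. B = V − Δ·S = 22.7294.
Check: Δ(0,0)·S0 + B(0,0) = 4.1326 = V0.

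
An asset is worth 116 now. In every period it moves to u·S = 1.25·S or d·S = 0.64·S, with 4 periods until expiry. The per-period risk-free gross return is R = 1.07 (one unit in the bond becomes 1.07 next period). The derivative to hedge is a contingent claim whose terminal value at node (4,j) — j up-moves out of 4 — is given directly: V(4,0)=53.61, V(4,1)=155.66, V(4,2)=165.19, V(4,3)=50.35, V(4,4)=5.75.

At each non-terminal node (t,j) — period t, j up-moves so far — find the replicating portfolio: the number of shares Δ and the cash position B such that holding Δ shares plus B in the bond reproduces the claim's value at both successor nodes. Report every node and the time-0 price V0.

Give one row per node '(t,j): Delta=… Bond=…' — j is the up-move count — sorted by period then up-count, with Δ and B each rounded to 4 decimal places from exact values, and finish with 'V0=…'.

(0,0): Delta=-0.7125 Bond=141.2438
(1,0): Delta=-0.8528 Bond=161.5444
(1,1): Delta=-0.6824 Bond=146.7717
(2,0): Delta=1.1876 Bond=75.9058
(2,1): Delta=-1.2901 Bond=213.4348
(2,2): Delta=-0.5522 Bond=133.4410
(3,0): Delta=5.5016 Bond=-49.9615
(3,1): Delta=0.2630 Bond=136.1321
(3,2): Delta=-1.6230 Bond=266.9887
(3,3): Delta=-0.3227 Bond=90.7883
V0=58.5940

Since d<R<u, set p* = (R−d)/(u−d) = 0.7049; price each node as the discounted p*-expectation of its children.
At expiry t=4: V(4,0)=53.6100, V(4,1)=155.6600, V(4,2)=165.1900, V(4,3)=50.3500, V(4,4)=5.7500
(3,0): S=30.4087. Δ = (V_up−V_dn)/(S_up−S_dn) = (155.6600−53.6100)/(38.0109−19.4616) = 5.5016. V = [p*·155.6600 + (1−p*)·53.6100]/1.07 = 117.3335. B = V − Δ·S = -49.9615.
(3,1): S=59.3920. Δ = (V_up−V_dn)/(S_up−S_dn) = (165.1900−155.6600)/(74.2400−38.0109) = 0.2630. V = [p*·165.1900 + (1−p*)·155.6600]/1.07 = 151.7550. B = V − Δ·S = 136.1321.
(3,2): S=116.0000. Δ = (V_up−V_dn)/(S_up−S_dn) = (50.3500−165.1900)/(145.0000−74.2400) = -1.6230. V = [p*·50.3500 + (1−p*)·165.1900]/1.07 = 78.7264. B = V − Δ·S = 266.9887.
(3,3): S=226.5625. Δ = (V_up−V_dn)/(S_up−S_dn) = (5.7500−50.3500)/(283.2031−145.0000) = -0.3227. V = [p*·5.7500 + (1−p*)·50.3500]/1.07 = 17.6735. B = V − Δ·S = 90.7883.
(2,0): S=47.5136. Δ = (V_up−V_dn)/(S_up−S_dn) = (151.7550−117.3335)/(59.3920−30.4087) = 1.1876. V = [p*·151.7550 + (1−p*)·117.3335]/1.07 = 132.3344. B = V − Δ·S = 75.9058.
(2,1): S=92.8000. Δ = (V_up−V_dn)/(S_up−S_dn) = (78.7264−151.7550)/(116.0000−59.3920) = -1.2901. V = [p*·78.7264 + (1−p*)·151.7550]/1.07 = 93.7157. B = V − Δ·S = 213.4348.
(2,2): S=181.2500. Δ = (V_up−V_dn)/(S_up−S_dn) = (17.6735−78.7264)/(226.5625−116.0000) = -0.5522. V = [p*·17.6735 + (1−p*)·78.7264]/1.07 = 33.3543. B = V − Δ·S = 133.4410.
(1,0): S=74.2400. Δ = (V_up−V_dn)/(S_up−S_dn) = (93.7157−132.3344)/(92.8000−47.5136) = -0.8528. V = [p*·93.7157 + (1−p*)·132.3344]/1.07 = 98.2350. B = V − Δ·S = 161.5444.
(1,1): S=145.0000. Δ = (V_up−V_dn)/(S_up−S_dn) = (33.3543−93.7157)/(181.2500−92.8000) = -0.6824. V = [p*·33.3543 + (1−p*)·93.7157]/1.07 = 47.8186. B = V − Δ·S = 146.7717.
(0,0): S=116.0000. Δ = (V_up−V_dn)/(S_up−S_dn) = (47.8186−98.2350)/(145.0000−74.2400) = -0.7125. V = [p*·47.8186 + (1−p*)·98.2350]/1.07 = 58.5940. B = V − Δ·S = 141.2438.
Check: Δ(0,0)·S0 + B(0,0) = 58.5940 = V0.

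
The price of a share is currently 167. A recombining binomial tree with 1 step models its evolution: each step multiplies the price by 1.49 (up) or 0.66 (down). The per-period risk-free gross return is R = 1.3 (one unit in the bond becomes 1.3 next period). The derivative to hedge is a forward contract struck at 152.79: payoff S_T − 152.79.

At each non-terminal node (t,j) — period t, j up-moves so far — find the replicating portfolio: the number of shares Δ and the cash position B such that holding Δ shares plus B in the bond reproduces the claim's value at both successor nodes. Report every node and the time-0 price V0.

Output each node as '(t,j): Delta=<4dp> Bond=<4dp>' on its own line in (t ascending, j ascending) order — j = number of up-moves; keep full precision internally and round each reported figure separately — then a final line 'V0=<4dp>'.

(0,0): Delta=1.0000 Bond=-117.5308
V0=49.4692

No-arbitrage ⇒ martingale measure with p* = (R−d)/(u−d) = 0.7711.
At expiry t=1: V(1,0)=-42.5700, V(1,1)=96.0400
(0,0): S=167.0000. Δ = (V_up−V_dn)/(S_up−S_dn) = (96.0400−-42.5700)/(248.8300−110.2200) = 1.0000. V = [p*·96.0400 + (1−p*)·-42.5700]/1.3 = 49.4692. B = V − Δ·S = -117.5308.
Root portfolio cost Δ·167+B reproduces V0=49.4692.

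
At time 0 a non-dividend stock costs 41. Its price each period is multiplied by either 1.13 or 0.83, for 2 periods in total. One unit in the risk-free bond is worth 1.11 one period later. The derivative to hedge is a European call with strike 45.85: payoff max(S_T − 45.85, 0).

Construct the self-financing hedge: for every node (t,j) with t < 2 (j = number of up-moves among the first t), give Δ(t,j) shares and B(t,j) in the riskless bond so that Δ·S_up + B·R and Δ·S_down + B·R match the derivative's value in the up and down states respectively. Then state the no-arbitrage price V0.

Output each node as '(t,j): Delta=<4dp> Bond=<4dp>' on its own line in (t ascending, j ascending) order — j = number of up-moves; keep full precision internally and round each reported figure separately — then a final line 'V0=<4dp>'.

Risk-neutral probability p* = (R−d)/(u−d) = (1.11−0.83)/(1.13−0.83) = 0.9333.
Terminal values V(2,·): V(2,0)=0.0000, V(2,1)=0.0000, V(2,2)=6.5029
  t=1,j=0: stock 34.0300 → up 38.4539 (V=0.0000), down 28.2449 (V=0.0000). Price 0.0000; hedge Δ=0.0000, bond B=0.0000.
  t=1,j=1: stock 46.3300 → up 52.3529 (V=6.5029), down 38.4539 (V=0.0000). Price 5.4679; hedge Δ=0.4679, bond B=-16.2084.
  t=0,j=0: stock 41.0000 → up 46.3300 (V=5.4679), down 34.0300 (V=0.0000). Price 4.5976; hedge Δ=0.4445, bond B=-13.6287.
Check: Δ(0,0)·S0 + B(0,0) = 4.5976 = V0.

(0,0): Delta=0.4445 Bond=-13.6287
(1,0): Delta=0.0000 Bond=0.0000
(1,1): Delta=0.4679 Bond=-16.2084
V0=4.5976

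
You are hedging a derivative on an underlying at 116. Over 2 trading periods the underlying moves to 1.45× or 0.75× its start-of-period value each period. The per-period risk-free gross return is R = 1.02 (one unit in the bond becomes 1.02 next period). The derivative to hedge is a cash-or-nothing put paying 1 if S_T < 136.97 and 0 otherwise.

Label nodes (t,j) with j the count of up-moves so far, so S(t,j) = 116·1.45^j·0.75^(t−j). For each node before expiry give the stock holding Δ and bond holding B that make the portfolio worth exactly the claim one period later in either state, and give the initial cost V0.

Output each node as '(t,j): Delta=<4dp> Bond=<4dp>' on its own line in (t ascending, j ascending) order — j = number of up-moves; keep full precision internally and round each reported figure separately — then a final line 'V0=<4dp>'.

(0,0): Delta=-0.0047 Bond=1.3584
(1,0): Delta=0.0000 Bond=0.9804
(1,1): Delta=-0.0085 Bond=2.0308
V0=0.8182

No-arbitrage ⇒ martingale measure with p* = (R−d)/(u−d) = 0.3857.
Terminal values V(2,·): V(2,0)=1.0000, V(2,1)=1.0000, V(2,2)=0.0000
  t=1,j=0: stock 87.0000 → up 126.1500 (V=1.0000), down 65.2500 (V=1.0000). Price 0.9804; hedge Δ=0.0000, bond B=0.9804.
  t=1,j=1: stock 168.2000 → up 243.8900 (V=0.0000), down 126.1500 (V=1.0000). Price 0.6022; hedge Δ=-0.0085, bond B=2.0308.
  t=0,j=0: stock 116.0000 → up 168.2000 (V=0.6022), down 87.0000 (V=0.9804). Price 0.8182; hedge Δ=-0.0047, bond B=1.3584.
Check: Δ(0,0)·S0 + B(0,0) = 0.8182 = V0.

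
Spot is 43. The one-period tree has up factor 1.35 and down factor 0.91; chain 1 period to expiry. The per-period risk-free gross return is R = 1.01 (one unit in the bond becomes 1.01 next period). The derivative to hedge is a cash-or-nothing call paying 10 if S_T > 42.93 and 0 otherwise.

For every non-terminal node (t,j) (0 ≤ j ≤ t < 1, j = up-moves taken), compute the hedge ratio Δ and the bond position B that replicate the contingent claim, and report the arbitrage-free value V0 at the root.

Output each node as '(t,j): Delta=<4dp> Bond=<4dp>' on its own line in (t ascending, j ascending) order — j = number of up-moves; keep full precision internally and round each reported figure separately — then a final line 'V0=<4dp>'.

Under the risk-neutral measure, an up-move has probability p* = (R−d)/(u−d) = 0.2273 and values discount at R = 1.01.
Terminal values V(1,·): V(1,0)=0.0000, V(1,1)=10.0000
  t=0,j=0: stock 43.0000 → up 58.0500 (V=10.0000), down 39.1300 (V=0.0000). Price 2.2502; hedge Δ=0.5285, bond B=-20.4770.
Check: Δ(0,0)·S0 + B(0,0) = 2.2502 = V0.

(0,0): Delta=0.5285 Bond=-20.4770
V0=2.2502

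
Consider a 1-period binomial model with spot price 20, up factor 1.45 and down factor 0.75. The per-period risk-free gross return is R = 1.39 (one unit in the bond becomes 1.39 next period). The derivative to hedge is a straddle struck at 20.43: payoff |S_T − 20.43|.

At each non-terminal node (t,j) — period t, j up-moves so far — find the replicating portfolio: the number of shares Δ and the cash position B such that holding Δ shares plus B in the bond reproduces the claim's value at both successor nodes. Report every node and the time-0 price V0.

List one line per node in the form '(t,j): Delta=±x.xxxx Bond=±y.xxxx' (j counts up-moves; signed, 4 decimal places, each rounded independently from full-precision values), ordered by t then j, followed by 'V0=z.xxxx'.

Risk-neutral probability p* = (R−d)/(u−d) = (1.39−0.75)/(1.45−0.75) = 0.9143.
At expiry t=1: V(1,0)=5.4300, V(1,1)=8.5700
Node (0,0) S=20.0000: V=(p*·8.5700+(1−p*)·5.4300)/1.39=5.9718; Δ=(8.5700−5.4300)/(29.0000−15.0000)=0.2243; B=V−Δ·S=1.4861
Check: Δ(0,0)·S0 + B(0,0) = 5.9718 = V0.

(0,0): Delta=0.2243 Bond=1.4861
V0=5.9718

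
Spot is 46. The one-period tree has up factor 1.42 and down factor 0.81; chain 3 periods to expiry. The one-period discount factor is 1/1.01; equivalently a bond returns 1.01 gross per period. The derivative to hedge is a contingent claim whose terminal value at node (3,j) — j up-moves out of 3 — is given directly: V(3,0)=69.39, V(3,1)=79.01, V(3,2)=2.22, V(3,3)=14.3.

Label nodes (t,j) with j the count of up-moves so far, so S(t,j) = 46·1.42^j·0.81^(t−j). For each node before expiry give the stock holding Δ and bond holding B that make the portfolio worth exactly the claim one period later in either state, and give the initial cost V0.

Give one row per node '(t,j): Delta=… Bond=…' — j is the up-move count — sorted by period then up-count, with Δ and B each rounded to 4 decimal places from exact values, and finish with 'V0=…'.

The replicating-portfolio and risk-neutral prices coincide; use p* = (1.01−0.81)/(1.42−0.81) = 0.3279 for the latter.
Payoff layer (t=3): V(3,0)=69.3900, V(3,1)=79.0100, V(3,2)=2.2200, V(3,3)=14.3000
(2,0): S=30.1806. Δ = (V_up−V_dn)/(S_up−S_dn) = (79.0100−69.3900)/(42.8565−24.4463) = 0.5225. V = [p*·79.0100 + (1−p*)·69.3900]/1.01 = 71.8258. B = V − Δ·S = 56.0553.
(2,1): S=52.9092. Δ = (V_up−V_dn)/(S_up−S_dn) = (2.2200−79.0100)/(75.1311−42.8565) = -2.3793. V = [p*·2.2200 + (1−p*)·79.0100]/1.01 = 53.3000. B = V − Δ·S = 179.1852.
(2,2): S=92.7544. Δ = (V_up−V_dn)/(S_up−S_dn) = (14.3000−2.2200)/(131.7112−75.1311) = 0.2135. V = [p*·14.3000 + (1−p*)·2.2200]/1.01 = 6.1195. B = V − Δ·S = -13.6838.
(1,0): S=37.2600. Δ = (V_up−V_dn)/(S_up−S_dn) = (53.3000−71.8258)/(52.9092−30.1806) = -0.8151. V = [p*·53.3000 + (1−p*)·71.8258]/1.01 = 65.1008. B = V − Δ·S = 95.4711.
(1,1): S=65.3200. Δ = (V_up−V_dn)/(S_up−S_dn) = (6.1195−53.3000)/(92.7544−52.9092) = -1.1841. V = [p*·6.1195 + (1−p*)·53.3000]/1.01 = 37.4564. B = V − Δ·S = 114.8014.
(0,0): S=46.0000. Δ = (V_up−V_dn)/(S_up−S_dn) = (37.4564−65.1008)/(65.3200−37.2600) = -0.9852. V = [p*·37.4564 + (1−p*)·65.1008]/1.01 = 55.4822. B = V − Δ·S = 100.8009.
Root portfolio cost Δ·46+B reproduces V0=55.4822.

(0,0): Delta=-0.9852 Bond=100.8009
(1,0): Delta=-0.8151 Bond=95.4711
(1,1): Delta=-1.1841 Bond=114.8014
(2,0): Delta=0.5225 Bond=56.0553
(2,1): Delta=-2.3793 Bond=179.1852
(2,2): Delta=0.2135 Bond=-13.6838
V0=55.4822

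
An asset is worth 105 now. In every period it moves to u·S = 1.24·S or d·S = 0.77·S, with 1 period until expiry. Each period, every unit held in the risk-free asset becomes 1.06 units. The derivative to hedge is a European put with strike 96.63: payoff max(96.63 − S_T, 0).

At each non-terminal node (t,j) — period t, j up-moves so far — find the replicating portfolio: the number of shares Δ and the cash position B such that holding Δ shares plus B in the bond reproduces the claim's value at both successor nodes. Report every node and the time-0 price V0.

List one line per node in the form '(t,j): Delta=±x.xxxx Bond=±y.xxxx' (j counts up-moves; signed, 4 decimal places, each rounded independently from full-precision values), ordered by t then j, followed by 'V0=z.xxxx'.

Since d<R<u, set p* = (R−d)/(u−d) = 0.6170; price each node as the discounted p*-expectation of its children.
Payoff layer (t=1): V(1,0)=15.7800, V(1,1)=0.0000
  t=0,j=0: stock 105.0000 → up 130.2000 (V=0.0000), down 80.8500 (V=15.7800). Price 5.7013; hedge Δ=-0.3198, bond B=39.2758.
Self-financing check: at every node Δ·S+B equals the discounted successor values.

(0,0): Delta=-0.3198 Bond=39.2758
V0=5.7013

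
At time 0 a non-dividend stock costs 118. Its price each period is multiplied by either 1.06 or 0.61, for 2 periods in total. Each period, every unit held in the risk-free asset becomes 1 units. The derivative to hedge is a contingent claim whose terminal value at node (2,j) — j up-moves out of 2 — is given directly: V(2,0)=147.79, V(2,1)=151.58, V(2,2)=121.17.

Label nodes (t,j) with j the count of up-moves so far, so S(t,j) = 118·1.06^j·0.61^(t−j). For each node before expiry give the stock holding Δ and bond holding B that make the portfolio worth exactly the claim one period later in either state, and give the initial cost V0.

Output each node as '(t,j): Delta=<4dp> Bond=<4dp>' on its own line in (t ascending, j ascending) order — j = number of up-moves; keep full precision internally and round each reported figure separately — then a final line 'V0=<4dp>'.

(0,0): Delta=-0.4868 Bond=186.1158
(1,0): Delta=0.1170 Bond=142.6524
(1,1): Delta=-0.5403 Bond=192.8024
V0=128.6713

Since d<R<u, set p* = (R−d)/(u−d) = 0.8667; price each node as the discounted p*-expectation of its children.
Payoff layer (t=2): V(2,0)=147.7900, V(2,1)=151.5800, V(2,2)=121.1700
  t=1,j=0: stock 71.9800 → up 76.2988 (V=151.5800), down 43.9078 (V=147.7900). Price 151.0747; hedge Δ=0.1170, bond B=142.6524.
  t=1,j=1: stock 125.0800 → up 132.5848 (V=121.1700), down 76.2988 (V=151.5800). Price 125.2247; hedge Δ=-0.5403, bond B=192.8024.
  t=0,j=0: stock 118.0000 → up 125.0800 (V=125.2247), down 71.9800 (V=151.0747). Price 128.6713; hedge Δ=-0.4868, bond B=186.1158.
Root portfolio cost Δ·118+B reproduces V0=128.6713.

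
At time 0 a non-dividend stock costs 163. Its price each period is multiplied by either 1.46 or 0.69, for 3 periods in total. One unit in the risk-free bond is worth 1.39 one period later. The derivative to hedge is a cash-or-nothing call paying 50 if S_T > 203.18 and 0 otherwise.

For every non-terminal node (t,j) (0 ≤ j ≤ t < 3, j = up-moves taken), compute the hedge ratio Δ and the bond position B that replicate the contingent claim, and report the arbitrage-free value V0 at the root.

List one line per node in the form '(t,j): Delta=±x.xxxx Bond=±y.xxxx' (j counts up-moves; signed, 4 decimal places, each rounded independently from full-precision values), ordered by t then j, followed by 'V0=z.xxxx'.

Under the risk-neutral measure, an up-move has probability p* = (R−d)/(u−d) = 0.9091 and values discount at R = 1.39.
Terminal payoffs: V(3,0)=0.0000, V(3,1)=0.0000, V(3,2)=50.0000, V(3,3)=50.0000
Node (2,0) S=77.6043: V=(p*·0.0000+(1−p*)·0.0000)/1.39=0.0000; Δ=(0.0000−0.0000)/(113.3023−53.5470)=0.0000; B=V−Δ·S=0.0000
Node (2,1) S=164.2062: V=(p*·50.0000+(1−p*)·0.0000)/1.39=32.7011; Δ=(50.0000−0.0000)/(239.7411−113.3023)=0.3954; B=V−Δ·S=-32.2340
Node (2,2) S=347.4508: V=(p*·50.0000+(1−p*)·50.0000)/1.39=35.9712; Δ=(50.0000−50.0000)/(507.2782−239.7411)=0.0000; B=V−Δ·S=35.9712
Node (1,0) S=112.4700: V=(p*·32.7011+(1−p*)·0.0000)/1.39=21.3873; Δ=(32.7011−0.0000)/(164.2062−77.6043)=0.3776; B=V−Δ·S=-21.0817
Node (1,1) S=237.9800: V=(p*·35.9712+(1−p*)·32.7011)/1.39=25.6647; Δ=(35.9712−32.7011)/(347.4508−164.2062)=0.0178; B=V−Δ·S=21.4178
Node (0,0) S=163.0000: V=(p*·25.6647+(1−p*)·21.3873)/1.39=18.1841; Δ=(25.6647−21.3873)/(237.9800−112.4700)=0.0341; B=V−Δ·S=12.6289
Root portfolio cost Δ·163+B reproduces V0=18.1841.

(0,0): Delta=0.0341 Bond=12.6289
(1,0): Delta=0.3776 Bond=-21.0817
(1,1): Delta=0.0178 Bond=21.4178
(2,0): Delta=0.0000 Bond=0.0000
(2,1): Delta=0.3954 Bond=-32.2340
(2,2): Delta=0.0000 Bond=35.9712
V0=18.1841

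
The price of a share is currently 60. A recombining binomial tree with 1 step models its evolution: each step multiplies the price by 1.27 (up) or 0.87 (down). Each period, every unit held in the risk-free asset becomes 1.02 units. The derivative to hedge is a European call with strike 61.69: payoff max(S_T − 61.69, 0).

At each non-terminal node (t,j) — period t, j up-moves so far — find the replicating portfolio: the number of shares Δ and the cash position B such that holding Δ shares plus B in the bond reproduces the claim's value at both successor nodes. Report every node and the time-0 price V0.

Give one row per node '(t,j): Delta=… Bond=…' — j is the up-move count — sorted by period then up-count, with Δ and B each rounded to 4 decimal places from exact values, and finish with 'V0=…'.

(0,0): Delta=0.6046 Bond=-30.9404
V0=5.3346

Since d<R<u, set p* = (R−d)/(u−d) = 0.3750; price each node as the discounted p*-expectation of its children.
Terminal values V(1,·): V(1,0)=0.0000, V(1,1)=14.5100
  t=0,j=0: stock 60.0000 → up 76.2000 (V=14.5100), down 52.2000 (V=0.0000). Price 5.3346; hedge Δ=0.6046, bond B=-30.9404.
Self-financing check: at every node Δ·S+B equals the discounted successor values.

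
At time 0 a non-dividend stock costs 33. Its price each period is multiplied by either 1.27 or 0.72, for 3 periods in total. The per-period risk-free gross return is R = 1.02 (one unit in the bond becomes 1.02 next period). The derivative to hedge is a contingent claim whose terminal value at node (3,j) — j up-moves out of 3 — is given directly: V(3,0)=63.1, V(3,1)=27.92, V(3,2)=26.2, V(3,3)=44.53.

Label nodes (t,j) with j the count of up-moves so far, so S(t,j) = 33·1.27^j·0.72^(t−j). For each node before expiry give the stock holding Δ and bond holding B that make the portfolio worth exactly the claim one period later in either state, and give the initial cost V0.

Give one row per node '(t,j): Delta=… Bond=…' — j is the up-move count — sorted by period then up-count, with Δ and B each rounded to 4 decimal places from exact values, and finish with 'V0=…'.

(0,0): Delta=-0.1413 Bond=35.9679
(1,0): Delta=-1.2701 Bond=63.5069
(1,1): Delta=0.3920 Bond=14.3375
(2,0): Delta=-3.7390 Bond=107.0135
(2,1): Delta=-0.1036 Bond=29.5800
(2,2): Delta=0.6262 Bond=2.1611
V0=31.3055

The replicating-portfolio and risk-neutral prices coincide; use p* = (1.02−0.72)/(1.27−0.72) = 0.5455 for the latter.
Terminal values V(3,·): V(3,0)=63.1000, V(3,1)=27.9200, V(3,2)=26.2000, V(3,3)=44.5300
Node (2,0) S=17.1072: V=(p*·27.9200+(1−p*)·63.1000)/1.02=43.0499; Δ=(27.9200−63.1000)/(21.7261−12.3172)=-3.7390; B=V−Δ·S=107.0135
Node (2,1) S=30.1752: V=(p*·26.2000+(1−p*)·27.9200)/1.02=26.4528; Δ=(26.2000−27.9200)/(38.3225−21.7261)=-0.1036; B=V−Δ·S=29.5800
Node (2,2) S=53.2257: V=(p*·44.5300+(1−p*)·26.2000)/1.02=35.4884; Δ=(44.5300−26.2000)/(67.5966−38.3225)=0.6262; B=V−Δ·S=2.1611
Node (1,0) S=23.7600: V=(p*·26.4528+(1−p*)·43.0499)/1.02=33.3303; Δ=(26.4528−43.0499)/(30.1752−17.1072)=-1.2701; B=V−Δ·S=63.5069
Node (1,1) S=41.9100: V=(p*·35.4884+(1−p*)·26.4528)/1.02=30.7660; Δ=(35.4884−26.4528)/(53.2257−30.1752)=0.3920; B=V−Δ·S=14.3375
Node (0,0) S=33.0000: V=(p*·30.7660+(1−p*)·33.3303)/1.02=31.3055; Δ=(30.7660−33.3303)/(41.9100−23.7600)=-0.1413; B=V−Δ·S=35.9679
Self-financing check: at every node Δ·S+B equals the discounted successor values.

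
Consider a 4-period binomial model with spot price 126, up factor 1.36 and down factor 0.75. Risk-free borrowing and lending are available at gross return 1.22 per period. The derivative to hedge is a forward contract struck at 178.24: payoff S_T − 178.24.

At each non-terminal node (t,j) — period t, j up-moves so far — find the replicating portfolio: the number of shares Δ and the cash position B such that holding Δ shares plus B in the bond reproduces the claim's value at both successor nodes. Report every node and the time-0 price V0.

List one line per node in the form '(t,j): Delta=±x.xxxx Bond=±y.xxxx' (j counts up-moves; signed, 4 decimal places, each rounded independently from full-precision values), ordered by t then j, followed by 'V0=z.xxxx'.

The replicating-portfolio and risk-neutral prices coincide; use p* = (1.22−0.75)/(1.36−0.75) = 0.7705 for the latter.
Terminal values V(4,·): V(4,0)=-138.3728, V(4,1)=-105.9475, V(4,2)=-47.1496, V(4,3)=59.4706, V(4,4)=252.8085
(3,0): S=53.1562. Δ = (V_up−V_dn)/(S_up−S_dn) = (-105.9475−-138.3728)/(72.2925−39.8672) = 1.0000. V = [p*·-105.9475 + (1−p*)·-138.3728]/1.22 = -92.9421. B = V − Δ·S = -146.0984.
(3,1): S=96.3900. Δ = (V_up−V_dn)/(S_up−S_dn) = (-47.1496−-105.9475)/(131.0904−72.2925) = 1.0000. V = [p*·-47.1496 + (1−p*)·-105.9475]/1.22 = -49.7084. B = V − Δ·S = -146.0984.
(3,2): S=174.7872. Δ = (V_up−V_dn)/(S_up−S_dn) = (59.4706−-47.1496)/(237.7106−131.0904) = 1.0000. V = [p*·59.4706 + (1−p*)·-47.1496]/1.22 = 28.6888. B = V − Δ·S = -146.0984.
(3,3): S=316.9475. Δ = (V_up−V_dn)/(S_up−S_dn) = (252.8085−59.4706)/(431.0485−237.7106) = 1.0000. V = [p*·252.8085 + (1−p*)·59.4706]/1.22 = 170.8491. B = V − Δ·S = -146.0984.
(2,0): S=70.8750. Δ = (V_up−V_dn)/(S_up−S_dn) = (-49.7084−-92.9421)/(96.3900−53.1562) = 1.0000. V = [p*·-49.7084 + (1−p*)·-92.9421]/1.22 = -48.8778. B = V − Δ·S = -119.7528.
(2,1): S=128.5200. Δ = (V_up−V_dn)/(S_up−S_dn) = (28.6888−-49.7084)/(174.7872−96.3900) = 1.0000. V = [p*·28.6888 + (1−p*)·-49.7084]/1.22 = 8.7672. B = V − Δ·S = -119.7528.
(2,2): S=233.0496. Δ = (V_up−V_dn)/(S_up−S_dn) = (170.8491−28.6888)/(316.9475−174.7872) = 1.0000. V = [p*·170.8491 + (1−p*)·28.6888]/1.22 = 113.2968. B = V − Δ·S = -119.7528.
(1,0): S=94.5000. Δ = (V_up−V_dn)/(S_up−S_dn) = (8.7672−-48.8778)/(128.5200−70.8750) = 1.0000. V = [p*·8.7672 + (1−p*)·-48.8778]/1.22 = -3.6580. B = V − Δ·S = -98.1580.
(1,1): S=171.3600. Δ = (V_up−V_dn)/(S_up−S_dn) = (113.2968−8.7672)/(233.0496−128.5200) = 1.0000. V = [p*·113.2968 + (1−p*)·8.7672]/1.22 = 73.2020. B = V − Δ·S = -98.1580.
(0,0): S=126.0000. Δ = (V_up−V_dn)/(S_up−S_dn) = (73.2020−-3.6580)/(171.3600−94.5000) = 1.0000. V = [p*·73.2020 + (1−p*)·-3.6580]/1.22 = 45.5426. B = V − Δ·S = -80.4574.
Self-financing check: at every node Δ·S+B equals the discounted successor values.

(0,0): Delta=1.0000 Bond=-80.4574
(1,0): Delta=1.0000 Bond=-98.1580
(1,1): Delta=1.0000 Bond=-98.1580
(2,0): Delta=1.0000 Bond=-119.7528
(2,1): Delta=1.0000 Bond=-119.7528
(2,2): Delta=1.0000 Bond=-119.7528
(3,0): Delta=1.0000 Bond=-146.0984
(3,1): Delta=1.0000 Bond=-146.0984
(3,2): Delta=1.0000 Bond=-146.0984
(3,3): Delta=1.0000 Bond=-146.0984
V0=45.5426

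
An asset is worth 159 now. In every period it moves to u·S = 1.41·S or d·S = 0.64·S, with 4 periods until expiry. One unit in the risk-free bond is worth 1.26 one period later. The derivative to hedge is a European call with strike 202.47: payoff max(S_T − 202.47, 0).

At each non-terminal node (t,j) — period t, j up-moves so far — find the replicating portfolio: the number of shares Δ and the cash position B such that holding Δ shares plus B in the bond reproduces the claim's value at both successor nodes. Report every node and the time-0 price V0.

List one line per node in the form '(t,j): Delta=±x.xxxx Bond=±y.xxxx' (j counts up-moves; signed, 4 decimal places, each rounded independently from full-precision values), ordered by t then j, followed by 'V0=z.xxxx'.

The replicating-portfolio and risk-neutral prices coincide; use p* = (1.26−0.64)/(1.41−0.64) = 0.8052 for the latter.
At expiry t=4: V(4,0)=0.0000, V(4,1)=0.0000, V(4,2)=0.0000, V(4,3)=82.7858, V(4,4)=425.9841
(3,0): S=41.6809. Δ = (V_up−V_dn)/(S_up−S_dn) = (0.0000−0.0000)/(58.7701−26.6758) = 0.0000. V = [p*·0.0000 + (1−p*)·0.0000]/1.26 = 0.0000. B = V − Δ·S = 0.0000.
(3,1): S=91.8282. Δ = (V_up−V_dn)/(S_up−S_dn) = (0.0000−0.0000)/(129.4778−58.7701) = 0.0000. V = [p*·0.0000 + (1−p*)·0.0000]/1.26 = 0.0000. B = V − Δ·S = 0.0000.
(3,2): S=202.3091. Δ = (V_up−V_dn)/(S_up−S_dn) = (82.7858−0.0000)/(285.2558−129.4778) = 0.5314. V = [p*·82.7858 + (1−p*)·0.0000]/1.26 = 52.9037. B = V − Δ·S = -54.6103.
(3,3): S=445.7121. Δ = (V_up−V_dn)/(S_up−S_dn) = (425.9841−82.7858)/(628.4541−285.2558) = 1.0000. V = [p*·425.9841 + (1−p*)·82.7858]/1.26 = 285.0217. B = V − Δ·S = -160.6905.
(2,0): S=65.1264. Δ = (V_up−V_dn)/(S_up−S_dn) = (0.0000−0.0000)/(91.8282−41.6809) = 0.0000. V = [p*·0.0000 + (1−p*)·0.0000]/1.26 = 0.0000. B = V − Δ·S = 0.0000.
(2,1): S=143.4816. Δ = (V_up−V_dn)/(S_up−S_dn) = (52.9037−0.0000)/(202.3091−91.8282) = 0.4788. V = [p*·52.9037 + (1−p*)·0.0000]/1.26 = 33.8078. B = V − Δ·S = -34.8983.
(2,2): S=316.1079. Δ = (V_up−V_dn)/(S_up−S_dn) = (285.0217−52.9037)/(445.7121−202.3091) = 0.9536. V = [p*·285.0217 + (1−p*)·52.9037]/1.26 = 190.3205. B = V − Δ·S = -111.1314.
(1,0): S=101.7600. Δ = (V_up−V_dn)/(S_up−S_dn) = (33.8078−0.0000)/(143.4816−65.1264) = 0.4315. V = [p*·33.8078 + (1−p*)·0.0000]/1.26 = 21.6046. B = V − Δ·S = -22.3016.
(1,1): S=224.1900. Δ = (V_up−V_dn)/(S_up−S_dn) = (190.3205−33.8078)/(316.1079−143.4816) = 0.9067. V = [p*·190.3205 + (1−p*)·33.8078]/1.26 = 126.8500. B = V − Δ·S = -76.4133.
(0,0): S=159.0000. Δ = (V_up−V_dn)/(S_up−S_dn) = (126.8500−21.6046)/(224.1900−101.7600) = 0.8596. V = [p*·126.8500 + (1−p*)·21.6046]/1.26 = 84.4029. B = V − Δ·S = -52.2794.
Check: Δ(0,0)·S0 + B(0,0) = 84.4029 = V0.

(0,0): Delta=0.8596 Bond=-52.2794
(1,0): Delta=0.4315 Bond=-22.3016
(1,1): Delta=0.9067 Bond=-76.4133
(2,0): Delta=0.0000 Bond=0.0000
(2,1): Delta=0.4788 Bond=-34.8983
(2,2): Delta=0.9536 Bond=-111.1314
(3,0): Delta=0.0000 Bond=0.0000
(3,1): Delta=0.0000 Bond=0.0000
(3,2): Delta=0.5314 Bond=-54.6103
(3,3): Delta=1.0000 Bond=-160.6905
V0=84.4029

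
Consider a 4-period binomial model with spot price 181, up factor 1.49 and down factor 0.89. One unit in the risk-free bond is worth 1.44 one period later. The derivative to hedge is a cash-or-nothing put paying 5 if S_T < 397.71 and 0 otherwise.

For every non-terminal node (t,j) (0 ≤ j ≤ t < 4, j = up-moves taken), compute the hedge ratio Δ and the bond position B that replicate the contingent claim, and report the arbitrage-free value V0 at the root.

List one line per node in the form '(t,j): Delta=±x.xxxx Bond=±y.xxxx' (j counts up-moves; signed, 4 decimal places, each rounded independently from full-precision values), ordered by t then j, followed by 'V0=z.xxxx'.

Since d<R<u, set p* = (R−d)/(u−d) = 0.9167; price each node as the discounted p*-expectation of its children.
At expiry t=4: V(4,0)=5.0000, V(4,1)=5.0000, V(4,2)=5.0000, V(4,3)=0.0000, V(4,4)=0.0000
(3,0): S=127.5994. Δ = (V_up−V_dn)/(S_up−S_dn) = (5.0000−5.0000)/(190.1231−113.5635) = 0.0000. V = [p*·5.0000 + (1−p*)·5.0000]/1.44 = 3.4722. B = V − Δ·S = 3.4722.
(3,1): S=213.6214. Δ = (V_up−V_dn)/(S_up−S_dn) = (5.0000−5.0000)/(318.2960−190.1231) = 0.0000. V = [p*·5.0000 + (1−p*)·5.0000]/1.44 = 3.4722. B = V − Δ·S = 3.4722.
(3,2): S=357.6359. Δ = (V_up−V_dn)/(S_up−S_dn) = (0.0000−5.0000)/(532.8775−318.2960) = -0.0233. V = [p*·0.0000 + (1−p*)·5.0000]/1.44 = 0.2894. B = V − Δ·S = 8.6227.
(3,3): S=598.7388. Δ = (V_up−V_dn)/(S_up−S_dn) = (0.0000−0.0000)/(892.1208−532.8775) = 0.0000. V = [p*·0.0000 + (1−p*)·0.0000]/1.44 = 0.0000. B = V − Δ·S = 0.0000.
(2,0): S=143.3701. Δ = (V_up−V_dn)/(S_up−S_dn) = (3.4722−3.4722)/(213.6214−127.5994) = 0.0000. V = [p*·3.4722 + (1−p*)·3.4722]/1.44 = 2.4113. B = V − Δ·S = 2.4113.
(2,1): S=240.0241. Δ = (V_up−V_dn)/(S_up−S_dn) = (0.2894−3.4722)/(357.6359−213.6214) = -0.0221. V = [p*·0.2894 + (1−p*)·3.4722]/1.44 = 0.3851. B = V − Δ·S = 5.6899.
(2,2): S=401.8381. Δ = (V_up−V_dn)/(S_up−S_dn) = (0.0000−0.2894)/(598.7388−357.6359) = -0.0012. V = [p*·0.0000 + (1−p*)·0.2894]/1.44 = 0.0167. B = V − Δ·S = 0.4990.
(1,0): S=161.0900. Δ = (V_up−V_dn)/(S_up−S_dn) = (0.3851−2.4113)/(240.0241−143.3701) = -0.0210. V = [p*·0.3851 + (1−p*)·2.4113]/1.44 = 0.3847. B = V − Δ·S = 3.7616.
(1,1): S=269.6900. Δ = (V_up−V_dn)/(S_up−S_dn) = (0.0167−0.3851)/(401.8381−240.0241) = -0.0023. V = [p*·0.0167 + (1−p*)·0.3851]/1.44 = 0.0329. B = V − Δ·S = 0.6469.
(0,0): S=181.0000. Δ = (V_up−V_dn)/(S_up−S_dn) = (0.0329−0.3847)/(269.6900−161.0900) = -0.0032. V = [p*·0.0329 + (1−p*)·0.3847]/1.44 = 0.0432. B = V − Δ·S = 0.6295.
Root portfolio cost Δ·181+B reproduces V0=0.0432.

(0,0): Delta=-0.0032 Bond=0.6295
(1,0): Delta=-0.0210 Bond=3.7616
(1,1): Delta=-0.0023 Bond=0.6469
(2,0): Delta=0.0000 Bond=2.4113
(2,1): Delta=-0.0221 Bond=5.6899
(2,2): Delta=-0.0012 Bond=0.4990
(3,0): Delta=0.0000 Bond=3.4722
(3,1): Delta=0.0000 Bond=3.4722
(3,2): Delta=-0.0233 Bond=8.6227
(3,3): Delta=0.0000 Bond=0.0000
V0=0.0432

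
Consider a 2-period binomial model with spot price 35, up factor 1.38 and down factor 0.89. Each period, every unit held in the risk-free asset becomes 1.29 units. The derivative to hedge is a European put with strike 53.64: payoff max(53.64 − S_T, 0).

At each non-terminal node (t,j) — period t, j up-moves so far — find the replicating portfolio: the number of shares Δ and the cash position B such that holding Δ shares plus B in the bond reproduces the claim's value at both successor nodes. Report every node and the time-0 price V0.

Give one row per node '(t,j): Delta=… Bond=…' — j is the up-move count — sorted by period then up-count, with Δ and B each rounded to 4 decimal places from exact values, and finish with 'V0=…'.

(0,0): Delta=-0.5198 Bond=20.6381
(1,0): Delta=-1.0000 Bond=41.5814
(1,1): Delta=-0.4501 Bond=23.2576
V0=2.4451

No-arbitrage ⇒ martingale measure with p* = (R−d)/(u−d) = 0.8163.
At expiry t=2: V(2,0)=25.9165, V(2,1)=10.6530, V(2,2)=0.0000
Node (1,0) S=31.1500: V=(p*·10.6530+(1−p*)·25.9165)/1.29=10.4314; Δ=(10.6530−25.9165)/(42.9870−27.7235)=-1.0000; B=V−Δ·S=41.5814
Node (1,1) S=48.3000: V=(p*·0.0000+(1−p*)·10.6530)/1.29=1.5168; Δ=(0.0000−10.6530)/(66.6540−42.9870)=-0.4501; B=V−Δ·S=23.2576
Node (0,0) S=35.0000: V=(p*·1.5168+(1−p*)·10.4314)/1.29=2.4451; Δ=(1.5168−10.4314)/(48.3000−31.1500)=-0.5198; B=V−Δ·S=20.6381
Each (Δ,B) replicates both successor values, so the strategy is self-financing and V0 is arbitrage-free.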